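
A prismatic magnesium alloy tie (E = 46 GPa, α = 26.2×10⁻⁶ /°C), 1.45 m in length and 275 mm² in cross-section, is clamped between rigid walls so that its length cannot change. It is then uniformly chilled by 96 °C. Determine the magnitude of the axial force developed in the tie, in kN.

With zero net strain, σ = E·αΔT = 46 GPa × 26.2×10⁻⁶ × 96 = 115.7 MPa.
Axial force P = σA = 115.7 × 275 = 31820 N = 31.82 kN, tensile.

P ≈ 31.8 kN (tensile)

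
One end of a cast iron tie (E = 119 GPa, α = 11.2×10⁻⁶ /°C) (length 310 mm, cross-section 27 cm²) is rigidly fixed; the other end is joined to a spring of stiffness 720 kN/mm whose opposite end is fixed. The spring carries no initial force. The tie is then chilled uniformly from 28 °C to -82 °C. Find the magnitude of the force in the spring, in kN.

Free thermal contraction: δ_free = αΔT L = 11.2×10⁻⁶ × 110 × 310 = 0.3819 mm.
With a force P in the spring, the elastic change of the tie is PL/(AE) and that of the spring is P/k; compatibility requires their sum to equal δ_free.
P [ L/(AE) + 1/k ] = δ_free → P [ 310/(2700×119×10³) + 1/(720×10³) ] = 0.3819.
P = 0.3819 / 2.354×10⁻⁶ = 162300 N.

P ≈ 162 kN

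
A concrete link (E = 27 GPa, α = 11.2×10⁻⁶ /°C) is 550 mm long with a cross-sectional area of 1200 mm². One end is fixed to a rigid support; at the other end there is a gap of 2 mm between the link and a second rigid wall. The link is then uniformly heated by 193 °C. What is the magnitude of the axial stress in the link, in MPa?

Free thermal elongation = αΔT L = 11.2×10⁻⁶ × 193 × 550 = 1.189 mm.
This is smaller than the 2 mm clearance, so the link expands freely without reaching the stop — the stress is zero.

σ ≈ 0 MPa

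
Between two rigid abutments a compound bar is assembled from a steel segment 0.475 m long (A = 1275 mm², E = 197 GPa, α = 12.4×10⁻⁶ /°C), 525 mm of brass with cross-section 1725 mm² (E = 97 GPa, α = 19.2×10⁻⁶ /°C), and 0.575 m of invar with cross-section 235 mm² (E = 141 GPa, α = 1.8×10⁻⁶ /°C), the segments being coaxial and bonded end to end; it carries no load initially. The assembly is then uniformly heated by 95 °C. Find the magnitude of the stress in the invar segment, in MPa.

If the supports were absent, the total length change would be Σ αᵢΔT Lᵢ = 12.4×10⁻⁶×95×475 + 19.2×10⁻⁶×95×525 + 1.8×10⁻⁶×95×575 = 1.615 mm.
The rigid supports impose zero overall length change; the single axial force P common to all segments must satisfy P Σ Lᵢ/(AᵢEᵢ) = δ_free.
The series flexibility is Σ Lᵢ/(AᵢEᵢ) = 475/(1275×197×10³) + 525/(1725×97×10³) + 575/(235×141×10³) = 2.238×10⁻⁵ mm/N.
Hence P = δ_free / Σ(L/AE) = 1.615/2.238×10⁻⁵ = 72.18 kN (compressive).
σ_{invar} = P / A = 72180 / 235 = 307.1 MPa.

σ ≈ 307 MPa (compressive)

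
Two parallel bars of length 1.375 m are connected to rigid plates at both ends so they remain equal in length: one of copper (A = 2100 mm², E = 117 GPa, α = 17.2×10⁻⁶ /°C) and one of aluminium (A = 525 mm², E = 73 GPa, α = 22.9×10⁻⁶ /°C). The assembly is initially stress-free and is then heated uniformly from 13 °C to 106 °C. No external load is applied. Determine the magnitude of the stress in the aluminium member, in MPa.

The aluminium has the larger α, so on heating it would change length more than the copper if both were free. The rigid plates force a common final length, so the aluminium is put into compression and the copper into tension, with equal and opposite forces P (no external load).
Compatibility of the two members (thermal + elastic change equal): (α₁ − α₂)ΔT = P·[1/(A₁E₁) + 1/(A₂E₂)].
|α₁ − α₂|·ΔT = 5.7×10⁻⁶ × 93 = 0.0005301.
1/(A₁E₁) + 1/(A₂E₂) = 1/(2100×117×10³) + 1/(525×73×10³) = 3.016×10⁻⁸ N⁻¹.
So P = 0.0005301 / 3.016×10⁻⁸ = 17.57 kN.
σ_{aluminium} = P/A₂ = 17570/525 = 33.48 MPa, compressive.

σ ≈ 33.5 MPa (compressive)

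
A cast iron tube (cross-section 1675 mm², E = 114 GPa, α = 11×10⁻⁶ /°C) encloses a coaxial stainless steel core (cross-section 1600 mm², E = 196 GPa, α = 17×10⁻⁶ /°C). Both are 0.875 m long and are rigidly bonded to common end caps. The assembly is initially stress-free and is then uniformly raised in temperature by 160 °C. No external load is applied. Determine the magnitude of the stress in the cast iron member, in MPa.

Both members must finish at the same length. With the larger α, the stainless steel tends to over-expand; the plates restrain it, putting the stainless steel in compression and the cast iron in tension. With no external load the two internal forces are equal and opposite, magnitude P.
Setting the final lengths equal and cancelling L: (α₁ − α₂)ΔT = P/(A₁E₁) + P/(A₂E₂).
|α₁ − α₂|·ΔT = 6×10⁻⁶ × 160 = 0.00096.
1/(A₁E₁) + 1/(A₂E₂) = 1/(1675×114×10³) + 1/(1600×196×10³) = 8.426×10⁻⁹ N⁻¹.
P = 0.00096 / 8.426×10⁻⁹ = 113900 N = 113.9 kN.
σ_{cast iron} = P/A₁ = 113900/1675 = 68.02 MPa, tensile.

σ ≈ 68 MPa (tensile)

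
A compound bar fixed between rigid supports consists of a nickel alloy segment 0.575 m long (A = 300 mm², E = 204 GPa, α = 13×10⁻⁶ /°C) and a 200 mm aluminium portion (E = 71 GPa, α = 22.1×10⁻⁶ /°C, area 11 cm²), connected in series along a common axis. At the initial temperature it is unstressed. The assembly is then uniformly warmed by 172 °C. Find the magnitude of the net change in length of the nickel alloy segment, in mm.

If the supports were absent, the total length change would be Σ αᵢΔT Lᵢ = 13×10⁻⁶×172×575 + 22.1×10⁻⁶×172×200 = 2.046 mm.
The walls prevent any net length change, so an axial force P (same in every segment) develops. Compatibility: P · Σ Lᵢ/(AᵢEᵢ) = δ_free.
The series flexibility is Σ Lᵢ/(AᵢEᵢ) = 575/(300×204×10³) + 200/(1100×71×10³) = 1.196×10⁻⁵ mm/N.
P = 2.046 / 1.196×10⁻⁵ = 171100 N = 171.1 kN, compressive.
For the nickel alloy segment, free thermal change = 13×10⁻⁶×172×575 = 1.286 mm and elastic change from P = 171100×575/(300×204×10³) = 1.608 mm; these oppose, so the net change is 0.322 mm (segment shortens).

|ΔL| ≈ 0.322 mm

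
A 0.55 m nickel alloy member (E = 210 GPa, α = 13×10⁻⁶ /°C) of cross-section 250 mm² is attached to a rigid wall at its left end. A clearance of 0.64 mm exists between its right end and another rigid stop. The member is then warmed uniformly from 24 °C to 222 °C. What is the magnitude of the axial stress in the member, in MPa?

Free thermal elongation = αΔT L = 13×10⁻⁶ × 198 × 550 = 1.416 mm.
This exceeds the 0.64 mm gap, so the wall pushes back. The portion of expansion that must be recovered elastically is δ_free − gap = 1.416 − 0.64 = 0.7757 mm.
That suppressed elongation corresponds to σ = E·Δ/L = 210×10³ × 0.7757/550 = 296.2 MPa.

σ ≈ 296 MPa (compressive)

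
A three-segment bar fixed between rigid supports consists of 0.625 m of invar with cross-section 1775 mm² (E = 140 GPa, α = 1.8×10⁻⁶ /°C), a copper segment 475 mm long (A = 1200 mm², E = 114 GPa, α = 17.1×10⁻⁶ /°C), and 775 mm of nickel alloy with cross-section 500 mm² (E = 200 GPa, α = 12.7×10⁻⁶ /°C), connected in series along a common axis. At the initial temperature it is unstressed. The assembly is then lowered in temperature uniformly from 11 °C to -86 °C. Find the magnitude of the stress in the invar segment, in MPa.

If the supports were absent, the total length change would be Σ αᵢΔT Lᵢ = 1.8×10⁻⁶×97×625 + 17.1×10⁻⁶×97×475 + 12.7×10⁻⁶×97×775 = 1.852 mm.
The walls prevent any net length change, so an axial force P (same in every segment) develops. Compatibility: P · Σ Lᵢ/(AᵢEᵢ) = δ_free.
Σ Lᵢ/(AᵢEᵢ) = 625/(1775×140×10³) + 475/(1200×114×10³) + 775/(500×200×10³) = 1.374×10⁻⁵ mm/N.
Hence P = δ_free / Σ(L/AE) = 1.852/1.374×10⁻⁵ = 134.8 kN (tensile).
σ_{invar} = P / A = 134800 / 1775 = 75.94 MPa.

σ ≈ 75.9 MPa (tensile)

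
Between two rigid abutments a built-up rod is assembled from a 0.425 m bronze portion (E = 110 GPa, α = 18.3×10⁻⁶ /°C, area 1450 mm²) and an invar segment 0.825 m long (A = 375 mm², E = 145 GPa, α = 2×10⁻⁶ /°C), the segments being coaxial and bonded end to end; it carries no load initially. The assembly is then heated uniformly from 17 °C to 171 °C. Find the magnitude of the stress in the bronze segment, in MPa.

σ ≈ 56.1 MPa (compressive)

Free thermal expansion of the whole bar: Σ αᵢΔT Lᵢ = 18.3×10⁻⁶×154×425 + 2×10⁻⁶×154×825 = 1.452 mm.
The rigid supports impose zero overall length change; the single axial force P common to all segments must satisfy P Σ Lᵢ/(AᵢEᵢ) = δ_free.
Σ Lᵢ/(AᵢEᵢ) = 425/(1450×110×10³) + 825/(375×145×10³) = 1.784×10⁻⁵ mm/N.
So P = 1.452 / 1.784×10⁻⁵ = 81.39 kN, compressive.
σ_{bronze} = P / A = 81390 / 1450 = 56.13 MPa.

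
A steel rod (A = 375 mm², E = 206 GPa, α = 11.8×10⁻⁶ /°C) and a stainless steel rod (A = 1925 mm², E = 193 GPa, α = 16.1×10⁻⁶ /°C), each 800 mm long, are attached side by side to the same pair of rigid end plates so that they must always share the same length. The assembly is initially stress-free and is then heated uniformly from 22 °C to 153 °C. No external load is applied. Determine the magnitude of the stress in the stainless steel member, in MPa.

σ ≈ 18.7 MPa (compressive)

The stainless steel has the larger α, so on heating it would change length more than the steel if both were free. The rigid plates force a common final length, so the stainless steel is put into compression and the steel into tension, with equal and opposite forces P (no external load).
Setting the final lengths equal and cancelling L: (α₁ − α₂)ΔT = P/(A₁E₁) + P/(A₂E₂).
|α₁ − α₂|·ΔT = 4.3×10⁻⁶ × 131 = 0.0005633.
1/(A₁E₁) + 1/(A₂E₂) = 1/(375×206×10³) + 1/(1925×193×10³) = 1.564×10⁻⁸ N⁻¹.
So P = 0.0005633 / 1.564×10⁻⁸ = 36.02 kN.
σ_{stainless steel} = P/A₂ = 36020/1925 = 18.71 MPa, compressive.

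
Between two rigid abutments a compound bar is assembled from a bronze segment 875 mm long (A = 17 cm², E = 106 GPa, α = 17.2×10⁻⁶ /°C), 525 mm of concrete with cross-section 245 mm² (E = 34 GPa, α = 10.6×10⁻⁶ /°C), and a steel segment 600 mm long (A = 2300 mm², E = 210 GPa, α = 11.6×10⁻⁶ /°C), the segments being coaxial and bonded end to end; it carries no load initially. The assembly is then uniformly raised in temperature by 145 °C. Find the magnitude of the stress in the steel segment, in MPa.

Free thermal expansion of the whole bar: Σ αᵢΔT Lᵢ = 17.2×10⁻⁶×145×875 + 10.6×10⁻⁶×145×525 + 11.6×10⁻⁶×145×600 = 3.998 mm.
The rigid supports impose zero overall length change; the single axial force P common to all segments must satisfy P Σ Lᵢ/(AᵢEᵢ) = δ_free.
The series flexibility is Σ Lᵢ/(AᵢEᵢ) = 875/(1700×106×10³) + 525/(245×34×10³) + 600/(2300×210×10³) = 6.912×10⁻⁵ mm/N.
P = 3.998 / 6.912×10⁻⁵ = 57840 N = 57.84 kN, compressive.
σ_{steel} = P / A = 57840 / 2300 = 25.15 MPa.

σ ≈ 25.1 MPa (compressive)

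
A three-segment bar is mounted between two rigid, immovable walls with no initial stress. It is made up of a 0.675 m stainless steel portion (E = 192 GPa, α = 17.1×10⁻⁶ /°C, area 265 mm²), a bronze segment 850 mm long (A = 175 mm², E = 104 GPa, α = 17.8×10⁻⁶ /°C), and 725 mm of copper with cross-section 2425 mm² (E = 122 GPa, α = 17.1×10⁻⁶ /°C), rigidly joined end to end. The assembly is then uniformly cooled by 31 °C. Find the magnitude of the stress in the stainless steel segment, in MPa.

With the walls removed the bar would change length by δ_free = Σ αᵢΔT Lᵢ = 17.1×10⁻⁶×31×675 + 17.8×10⁻⁶×31×850 + 17.1×10⁻⁶×31×725 = 1.211 mm.
Since the ends are fixed, an axial force P builds up, equal in every segment, with P · Σ Lᵢ/(AᵢEᵢ) = δ_free.
The series flexibility is Σ Lᵢ/(AᵢEᵢ) = 675/(265×192×10³) + 850/(175×104×10³) + 725/(2425×122×10³) = 6.242×10⁻⁵ mm/N.
So P = 1.211 / 6.242×10⁻⁵ = 19.4 kN, tensile.
σ_{stainless steel} = P / A = 19400 / 265 = 73.22 MPa.

σ ≈ 73.2 MPa (tensile)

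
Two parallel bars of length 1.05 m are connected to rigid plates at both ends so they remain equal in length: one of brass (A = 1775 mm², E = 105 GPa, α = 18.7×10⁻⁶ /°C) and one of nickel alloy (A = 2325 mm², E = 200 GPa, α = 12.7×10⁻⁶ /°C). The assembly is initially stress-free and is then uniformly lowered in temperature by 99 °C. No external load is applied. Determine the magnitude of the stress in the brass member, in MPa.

σ ≈ 44.5 MPa (tensile)

The brass has the larger α, so on cooling it would change length more than the nickel alloy if both were free. The rigid plates force a common final length, so the brass is put into tension and the nickel alloy into compression, with equal and opposite forces P (no external load).
Compatibility of the two members (thermal + elastic change equal): (α₁ − α₂)ΔT = P·[1/(A₁E₁) + 1/(A₂E₂)].
|α₁ − α₂|·ΔT = 6×10⁻⁶ × 99 = 0.000594.
1/(A₁E₁) + 1/(A₂E₂) = 1/(1775×105×10³) + 1/(2325×200×10³) = 7.516×10⁻⁹ N⁻¹.
So P = 0.000594 / 7.516×10⁻⁹ = 79.03 kN.
σ_{brass} = P/A₁ = 79030/1775 = 44.52 MPa, tensile.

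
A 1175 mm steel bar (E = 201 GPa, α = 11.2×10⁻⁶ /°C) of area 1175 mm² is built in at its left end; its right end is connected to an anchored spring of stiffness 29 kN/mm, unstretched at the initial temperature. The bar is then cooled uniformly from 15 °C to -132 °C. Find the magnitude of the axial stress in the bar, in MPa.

Free thermal contraction: δ_free = αΔT L = 11.2×10⁻⁶ × 147 × 1175 = 1.935 mm.
With a force P in the spring, the elastic change of the bar is PL/(AE) and that of the spring is P/k; compatibility requires their sum to equal δ_free.
So P = δ_free / [L/(AE) + 1/k] = 1.935 / [ 1175/(1175×201×10³) + 1/(29×10³) ].
P = 1.935 / 3.946×10⁻⁵ = 49030 N.
σ = P/A = 49030/1175 = 41.73 MPa.

σ ≈ 41.7 MPa (tensile)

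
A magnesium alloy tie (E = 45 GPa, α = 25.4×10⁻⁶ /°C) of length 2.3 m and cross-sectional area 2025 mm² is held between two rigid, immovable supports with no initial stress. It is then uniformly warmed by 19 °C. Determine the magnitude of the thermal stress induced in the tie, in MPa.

Because both ends are immovable the net strain is zero, and the suppressed thermal strain is αΔT = 25.4×10⁻⁶ × 19 = 482.6×10⁻⁶.
σ = EαΔT = 45×10³ × 25.4×10⁻⁶ × 19 = 21.72 MPa (compressive; the tie is trying to expand).

σ ≈ 21.7 MPa (compressive)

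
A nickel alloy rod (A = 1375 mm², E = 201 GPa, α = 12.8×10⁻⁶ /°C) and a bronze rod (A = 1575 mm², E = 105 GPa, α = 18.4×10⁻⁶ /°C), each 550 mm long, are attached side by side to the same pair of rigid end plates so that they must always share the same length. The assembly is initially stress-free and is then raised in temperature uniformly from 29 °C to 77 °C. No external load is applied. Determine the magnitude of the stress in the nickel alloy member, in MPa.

σ ≈ 20.2 MPa (tensile)

Both members must finish at the same length. With the larger α, the bronze tends to over-expand; the plates restrain it, putting the bronze in compression and the nickel alloy in tension. With no external load the two internal forces are equal and opposite, magnitude P.
Equating the net (thermal + elastic) strains gives |α₁ − α₂|·ΔT = P·[1/(A₁E₁) + 1/(A₂E₂)].
|α₁ − α₂|·ΔT = 5.6×10⁻⁶ × 48 = 0.0002688.
1/(A₁E₁) + 1/(A₂E₂) = 1/(1375×201×10³) + 1/(1575×105×10³) = 9.665×10⁻⁹ N⁻¹.
So P = 0.0002688 / 9.665×10⁻⁹ = 27.81 kN.
σ_{nickel alloy} = P/A₁ = 27810/1375 = 20.23 MPa, tensile.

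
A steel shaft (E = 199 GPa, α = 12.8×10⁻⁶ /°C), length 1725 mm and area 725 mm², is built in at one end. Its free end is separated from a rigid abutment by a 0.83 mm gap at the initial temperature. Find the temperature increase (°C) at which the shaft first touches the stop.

The gap closes when αΔT L = 0.83 mm, since the shaft is still unstressed at that instant.
So ΔT = g/(αL) = 0.83/(12.8×10⁻⁶ × 1725) = 37.59 °C.

ΔT ≈ 37.6 °C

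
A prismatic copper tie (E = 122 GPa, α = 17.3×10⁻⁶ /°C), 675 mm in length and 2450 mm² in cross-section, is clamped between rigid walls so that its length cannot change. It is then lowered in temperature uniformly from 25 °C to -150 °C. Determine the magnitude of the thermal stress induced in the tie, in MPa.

σ ≈ 369 MPa (tensile)

With length fixed, the mechanical strain must cancel the thermal strain αΔT = 17.3×10⁻⁶ × 175 = 3027.5×10⁻⁶.
Hence σ = E·αΔT = 122×10³ × 3027.5×10⁻⁶ = 369.4 MPa, tensile.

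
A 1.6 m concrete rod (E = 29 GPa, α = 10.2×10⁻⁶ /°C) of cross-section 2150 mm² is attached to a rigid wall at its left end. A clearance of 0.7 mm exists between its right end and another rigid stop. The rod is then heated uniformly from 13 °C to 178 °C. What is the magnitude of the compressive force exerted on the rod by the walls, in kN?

If the wall were absent the rod would grow by αΔT L = 10.2×10⁻⁶ × 165 × 1600 = 2.693 mm.
The gap closes (δ_free > 0.7 mm) and the wall then resists a further 2.693 − 0.7 = 1.993 mm of expansion.
That suppressed elongation corresponds to σ = E·Δ/L = 29×10³ × 1.993/1600 = 36.12 MPa.
Force on the wall = σA = 36.12 × 2150 mm² = 77.66 kN.

P ≈ 77.7 kN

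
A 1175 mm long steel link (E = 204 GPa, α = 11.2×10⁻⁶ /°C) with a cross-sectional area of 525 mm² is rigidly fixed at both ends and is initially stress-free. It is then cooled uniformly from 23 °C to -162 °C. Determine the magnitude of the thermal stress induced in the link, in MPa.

The supports are rigid, so the total axial strain is zero. The restrained thermal strain is ε = αΔT = 11.2×10⁻⁶ × 185 = 2072×10⁻⁶.
σ = EαΔT = 204×10³ × 11.2×10⁻⁶ × 185 = 422.7 MPa (tensile; the link is trying to contract).

σ ≈ 423 MPa (tensile)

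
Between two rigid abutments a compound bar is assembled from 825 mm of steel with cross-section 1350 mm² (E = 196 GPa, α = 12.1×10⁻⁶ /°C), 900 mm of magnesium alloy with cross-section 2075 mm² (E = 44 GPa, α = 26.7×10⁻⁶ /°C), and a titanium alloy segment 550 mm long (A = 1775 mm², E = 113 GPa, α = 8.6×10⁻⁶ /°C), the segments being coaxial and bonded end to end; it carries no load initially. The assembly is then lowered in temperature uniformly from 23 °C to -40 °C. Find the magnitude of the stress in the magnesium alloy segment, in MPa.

If the supports were absent, the total length change would be Σ αᵢΔT Lᵢ = 12.1×10⁻⁶×63×825 + 26.7×10⁻⁶×63×900 + 8.6×10⁻⁶×63×550 = 2.441 mm.
Since the ends are fixed, an axial force P builds up, equal in every segment, with P · Σ Lᵢ/(AᵢEᵢ) = δ_free.
Σ Lᵢ/(AᵢEᵢ) = 825/(1350×196×10³) + 900/(2075×44×10³) + 550/(1775×113×10³) = 1.572×10⁻⁵ mm/N.
So P = 2.441 / 1.572×10⁻⁵ = 155.3 kN, tensile.
σ_{magnesium alloy} = P / A = 155300 / 2075 = 74.84 MPa.

σ ≈ 74.8 MPa (tensile)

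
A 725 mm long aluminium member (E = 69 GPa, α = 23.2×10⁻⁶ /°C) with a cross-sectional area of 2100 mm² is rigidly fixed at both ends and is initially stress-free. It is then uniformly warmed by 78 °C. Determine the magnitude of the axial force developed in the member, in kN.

P ≈ 262 kN (compressive)

The ends cannot move, so σ = EαΔT = 69×10³ × 23.2×10⁻⁶ × 78 = 124.9 MPa.
Then P = σA = 124.9 × 2100 mm² = 262.2 kN, compressive.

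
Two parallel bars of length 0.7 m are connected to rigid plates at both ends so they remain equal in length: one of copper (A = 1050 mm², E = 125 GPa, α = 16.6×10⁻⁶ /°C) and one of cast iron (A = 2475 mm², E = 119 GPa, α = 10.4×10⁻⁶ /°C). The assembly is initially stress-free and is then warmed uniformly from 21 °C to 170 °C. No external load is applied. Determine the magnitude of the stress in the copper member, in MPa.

The copper has the larger α, so on heating it would change length more than the cast iron if both were free. The rigid plates force a common final length, so the copper is put into compression and the cast iron into tension, with equal and opposite forces P (no external load).
Setting the final lengths equal and cancelling L: (α₁ − α₂)ΔT = P/(A₁E₁) + P/(A₂E₂).
|α₁ − α₂|·ΔT = 6.2×10⁻⁶ × 149 = 0.0009238.
1/(A₁E₁) + 1/(A₂E₂) = 1/(1050×125×10³) + 1/(2475×119×10³) = 1.101×10⁻⁸ N⁻¹.
P = 0.0009238 / 1.101×10⁻⁸ = 83870 N = 83.87 kN.
σ_{copper} = P/A₁ = 83870/1050 = 79.88 MPa, compressive.

σ ≈ 79.9 MPa (compressive)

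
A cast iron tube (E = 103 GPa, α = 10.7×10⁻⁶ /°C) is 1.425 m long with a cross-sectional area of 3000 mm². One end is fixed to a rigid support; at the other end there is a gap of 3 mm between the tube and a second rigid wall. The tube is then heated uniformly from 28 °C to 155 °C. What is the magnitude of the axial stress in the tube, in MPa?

Free thermal elongation = αΔT L = 10.7×10⁻⁶ × 127 × 1425 = 1.936 mm.
Since δ_free = 1.94 mm is less than the 3 mm gap, the tube never touches the wall. No axial force develops.

σ ≈ 0 MPa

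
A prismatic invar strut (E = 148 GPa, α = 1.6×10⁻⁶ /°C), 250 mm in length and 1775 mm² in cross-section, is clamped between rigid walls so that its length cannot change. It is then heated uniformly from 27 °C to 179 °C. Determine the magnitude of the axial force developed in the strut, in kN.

P ≈ 63.9 kN (compressive)

The ends cannot move, so σ = EαΔT = 148×10³ × 1.6×10⁻⁶ × 152 = 35.99 MPa.
P = AEαΔT = 1775 × 148×10³ × 1.6×10⁻⁶ × 152 = 63.89 kN (compressive).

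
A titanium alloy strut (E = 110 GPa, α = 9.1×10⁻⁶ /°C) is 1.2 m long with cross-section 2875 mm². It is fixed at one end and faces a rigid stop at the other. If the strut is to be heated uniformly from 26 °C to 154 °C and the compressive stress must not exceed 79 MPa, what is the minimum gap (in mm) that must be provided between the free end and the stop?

g ≈ 0.536 mm

With no wall the strut would lengthen by αΔT L = 9.1×10⁻⁶ × 128 × 1200 = 1.398 mm.
At the allowable stress the elastic shortening the wall may impose is σL/E = 79 × 1200 / (110×10³) = 0.8618 mm.
So the gap has to take up the difference, g_min = δ_free − σL/E = 1.398 − 0.8618 = 0.5359 mm.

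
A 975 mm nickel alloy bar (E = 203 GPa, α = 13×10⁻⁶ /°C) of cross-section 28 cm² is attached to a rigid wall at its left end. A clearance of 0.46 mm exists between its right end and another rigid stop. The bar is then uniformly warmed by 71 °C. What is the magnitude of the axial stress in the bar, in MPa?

Unrestrained expansion: δ_free = αΔT L = 13×10⁻⁶ × 71 × 975 = 0.8999 mm.
This exceeds the 0.46 mm gap, so the wall pushes back. The portion of expansion that must be recovered elastically is δ_free − gap = 0.8999 − 0.46 = 0.4399 mm.
That suppressed elongation corresponds to σ = E·Δ/L = 203×10³ × 0.4399/975 = 91.59 MPa.

σ ≈ 91.6 MPa (compressive)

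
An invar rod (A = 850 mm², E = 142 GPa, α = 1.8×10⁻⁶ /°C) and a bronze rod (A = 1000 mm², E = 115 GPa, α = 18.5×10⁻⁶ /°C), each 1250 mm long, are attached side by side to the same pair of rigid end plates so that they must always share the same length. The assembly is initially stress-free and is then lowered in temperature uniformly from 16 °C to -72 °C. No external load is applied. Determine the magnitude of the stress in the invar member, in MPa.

Both members must finish at the same length. With the larger α, the bronze tends to over-contract; the plates restrain it, putting the bronze in tension and the invar in compression. With no external load the two internal forces are equal and opposite, magnitude P.
Compatibility of the two members (thermal + elastic change equal): (α₁ − α₂)ΔT = P·[1/(A₁E₁) + 1/(A₂E₂)].
|α₁ − α₂|·ΔT = 16.7×10⁻⁶ × 88 = 0.00147.
1/(A₁E₁) + 1/(A₂E₂) = 1/(850×142×10³) + 1/(1000×115×10³) = 1.698×10⁻⁸ N⁻¹.
So P = 0.00147 / 1.698×10⁻⁸ = 86.55 kN.
σ_{invar} = P/A₁ = 86550/850 = 101.8 MPa, compressive.

σ ≈ 102 MPa (compressive)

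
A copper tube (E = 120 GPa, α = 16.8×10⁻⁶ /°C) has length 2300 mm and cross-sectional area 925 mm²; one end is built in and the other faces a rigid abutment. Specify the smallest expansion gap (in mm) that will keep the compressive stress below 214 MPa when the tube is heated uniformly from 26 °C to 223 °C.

g ≈ 3.51 mm

Free expansion if unrestrained: δ_free = αΔT L = 16.8×10⁻⁶ × 197 × 2300 = 7.612 mm.
At the allowable stress the elastic shortening the wall may impose is σL/E = 214 × 2300 / (120×10³) = 4.102 mm.
The gap must absorb the remainder: g_min = 7.612 − 4.102 = 3.51 mm.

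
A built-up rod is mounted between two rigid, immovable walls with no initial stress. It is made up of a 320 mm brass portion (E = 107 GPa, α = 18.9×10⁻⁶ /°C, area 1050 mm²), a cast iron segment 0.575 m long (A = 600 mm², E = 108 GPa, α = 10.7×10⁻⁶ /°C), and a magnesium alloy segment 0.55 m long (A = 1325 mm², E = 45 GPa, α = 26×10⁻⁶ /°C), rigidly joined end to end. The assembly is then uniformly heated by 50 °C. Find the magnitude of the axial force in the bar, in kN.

P ≈ 63.3 kN (compressive)

If the supports were absent, the total length change would be Σ αᵢΔT Lᵢ = 18.9×10⁻⁶×50×320 + 10.7×10⁻⁶×50×575 + 26×10⁻⁶×50×550 = 1.325 mm.
Since the ends are fixed, an axial force P builds up, equal in every segment, with P · Σ Lᵢ/(AᵢEᵢ) = δ_free.
The series flexibility is Σ Lᵢ/(AᵢEᵢ) = 320/(1050×107×10³) + 575/(600×108×10³) + 550/(1325×45×10³) = 2.095×10⁻⁵ mm/N.
Hence P = δ_free / Σ(L/AE) = 1.325/2.095×10⁻⁵ = 63.26 kN (compressive).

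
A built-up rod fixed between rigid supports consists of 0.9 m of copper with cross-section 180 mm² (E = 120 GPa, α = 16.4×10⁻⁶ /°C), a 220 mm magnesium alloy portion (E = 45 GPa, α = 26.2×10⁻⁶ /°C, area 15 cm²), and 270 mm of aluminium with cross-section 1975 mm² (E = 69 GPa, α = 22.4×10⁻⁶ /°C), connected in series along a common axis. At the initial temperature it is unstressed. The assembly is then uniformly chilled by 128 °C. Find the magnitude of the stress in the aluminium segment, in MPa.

With the walls removed the bar would change length by δ_free = Σ αᵢΔT Lᵢ = 16.4×10⁻⁶×128×900 + 26.2×10⁻⁶×128×220 + 22.4×10⁻⁶×128×270 = 3.401 mm.
The rigid supports impose zero overall length change; the single axial force P common to all segments must satisfy P Σ Lᵢ/(AᵢEᵢ) = δ_free.
The series flexibility is Σ Lᵢ/(AᵢEᵢ) = 900/(180×120×10³) + 220/(1500×45×10³) + 270/(1975×69×10³) = 4.691×10⁻⁵ mm/N.
Hence P = δ_free / Σ(L/AE) = 3.401/4.691×10⁻⁵ = 72.51 kN (tensile).
σ_{aluminium} = P / A = 72510 / 1975 = 36.71 MPa.

σ ≈ 36.7 MPa (tensile)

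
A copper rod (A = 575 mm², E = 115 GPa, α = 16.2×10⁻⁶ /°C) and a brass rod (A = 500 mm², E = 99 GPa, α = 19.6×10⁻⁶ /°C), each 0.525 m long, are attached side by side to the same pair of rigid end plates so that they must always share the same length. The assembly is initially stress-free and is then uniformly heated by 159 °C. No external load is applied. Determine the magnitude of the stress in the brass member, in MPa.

σ ≈ 30.6 MPa (compressive)

Equilibrium of a rigid end plate with no external load gives equal and opposite internal forces ±P in the two members. Since α_{brass} > α_{copper}, heating drives the brass into compression and the copper into tension.
Equating the net (thermal + elastic) strains gives |α₁ − α₂|·ΔT = P·[1/(A₁E₁) + 1/(A₂E₂)].
|α₁ − α₂|·ΔT = 3.4×10⁻⁶ × 159 = 0.0005406.
1/(A₁E₁) + 1/(A₂E₂) = 1/(575×115×10³) + 1/(500×99×10³) = 3.532×10⁻⁸ N⁻¹.
So P = 0.0005406 / 3.532×10⁻⁸ = 15.3 kN.
σ_{brass} = P/A₂ = 15300/500 = 30.61 MPa, compressive.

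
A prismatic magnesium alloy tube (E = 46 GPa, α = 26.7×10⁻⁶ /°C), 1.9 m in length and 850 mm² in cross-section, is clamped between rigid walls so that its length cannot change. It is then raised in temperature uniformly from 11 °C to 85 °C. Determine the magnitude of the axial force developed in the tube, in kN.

With zero net strain, σ = E·αΔT = 46 GPa × 26.7×10⁻⁶ × 74 = 90.89 MPa.
Then P = σA = 90.89 × 850 mm² = 77.25 kN, compressive.

P ≈ 77.3 kN (compressive)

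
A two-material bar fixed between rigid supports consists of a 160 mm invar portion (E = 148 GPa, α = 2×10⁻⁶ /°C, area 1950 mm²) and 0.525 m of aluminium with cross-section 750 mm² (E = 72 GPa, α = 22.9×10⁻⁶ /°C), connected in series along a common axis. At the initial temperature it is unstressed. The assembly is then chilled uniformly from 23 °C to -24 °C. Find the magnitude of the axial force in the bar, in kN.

With the walls removed the bar would change length by δ_free = Σ αᵢΔT Lᵢ = 2×10⁻⁶×47×160 + 22.9×10⁻⁶×47×525 = 0.5801 mm.
The walls prevent any net length change, so an axial force P (same in every segment) develops. Compatibility: P · Σ Lᵢ/(AᵢEᵢ) = δ_free.
The series flexibility is Σ Lᵢ/(AᵢEᵢ) = 160/(1950×148×10³) + 525/(750×72×10³) = 1.028×10⁻⁵ mm/N.
So P = 0.5801 / 1.028×10⁻⁵ = 56.45 kN, tensile.

P ≈ 56.4 kN (tensile)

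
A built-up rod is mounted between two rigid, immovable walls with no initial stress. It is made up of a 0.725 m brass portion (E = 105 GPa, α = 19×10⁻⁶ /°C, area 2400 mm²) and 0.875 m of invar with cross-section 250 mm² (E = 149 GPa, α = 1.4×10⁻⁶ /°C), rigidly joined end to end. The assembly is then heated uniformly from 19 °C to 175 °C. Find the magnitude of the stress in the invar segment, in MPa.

Free thermal expansion of the whole bar: Σ αᵢΔT Lᵢ = 19×10⁻⁶×156×725 + 1.4×10⁻⁶×156×875 = 2.34 mm.
The rigid supports impose zero overall length change; the single axial force P common to all segments must satisfy P Σ Lᵢ/(AᵢEᵢ) = δ_free.
Σ Lᵢ/(AᵢEᵢ) = 725/(2400×105×10³) + 875/(250×149×10³) = 2.637×10⁻⁵ mm/N.
P = 2.34 / 2.637×10⁻⁵ = 88750 N = 88.75 kN, compressive.
σ_{invar} = P / A = 88750 / 250 = 355 MPa.

σ ≈ 355 MPa (compressive)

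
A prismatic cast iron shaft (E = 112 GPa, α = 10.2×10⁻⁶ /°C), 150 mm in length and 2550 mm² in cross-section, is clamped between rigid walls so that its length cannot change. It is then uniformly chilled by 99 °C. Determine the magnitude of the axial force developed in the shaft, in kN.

P ≈ 288 kN (tensile)

With zero net strain, σ = E·αΔT = 112 GPa × 10.2×10⁻⁶ × 99 = 113.1 MPa.
P = AEαΔT = 2550 × 112×10³ × 10.2×10⁻⁶ × 99 = 288.4 kN (tensile).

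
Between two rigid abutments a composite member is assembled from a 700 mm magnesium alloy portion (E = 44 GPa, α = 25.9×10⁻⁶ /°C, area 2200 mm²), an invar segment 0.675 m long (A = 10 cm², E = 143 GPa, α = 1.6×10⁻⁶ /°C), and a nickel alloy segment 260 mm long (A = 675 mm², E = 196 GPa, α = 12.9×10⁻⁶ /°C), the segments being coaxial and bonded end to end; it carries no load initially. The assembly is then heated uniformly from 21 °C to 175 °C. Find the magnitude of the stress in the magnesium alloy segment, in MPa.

If the supports were absent, the total length change would be Σ αᵢΔT Lᵢ = 25.9×10⁻⁶×154×700 + 1.6×10⁻⁶×154×675 + 12.9×10⁻⁶×154×260 = 3.475 mm.
Since the ends are fixed, an axial force P builds up, equal in every segment, with P · Σ Lᵢ/(AᵢEᵢ) = δ_free.
Σ Lᵢ/(AᵢEᵢ) = 700/(2200×44×10³) + 675/(1000×143×10³) + 260/(675×196×10³) = 1.392×10⁻⁵ mm/N.
So P = 3.475 / 1.392×10⁻⁵ = 249.7 kN, compressive.
σ_{magnesium alloy} = P / A = 249700 / 2200 = 113.5 MPa.

σ ≈ 113 MPa (compressive)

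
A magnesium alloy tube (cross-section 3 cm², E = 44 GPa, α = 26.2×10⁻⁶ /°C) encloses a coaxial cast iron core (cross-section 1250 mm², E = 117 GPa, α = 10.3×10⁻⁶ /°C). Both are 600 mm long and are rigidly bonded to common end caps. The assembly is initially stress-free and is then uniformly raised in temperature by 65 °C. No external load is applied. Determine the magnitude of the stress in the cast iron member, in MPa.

Equilibrium of a rigid end plate with no external load gives equal and opposite internal forces ±P in the two members. Since α_{magnesium alloy} > α_{cast iron}, heating drives the magnesium alloy into compression and the cast iron into tension.
Equating the net (thermal + elastic) strains gives |α₁ − α₂|·ΔT = P·[1/(A₁E₁) + 1/(A₂E₂)].
|α₁ − α₂|·ΔT = 15.9×10⁻⁶ × 65 = 0.001033.
1/(A₁E₁) + 1/(A₂E₂) = 1/(300×44×10³) + 1/(1250×117×10³) = 8.26×10⁻⁸ N⁻¹.
So P = 0.001033 / 8.26×10⁻⁸ = 12.51 kN.
σ_{cast iron} = P/A₂ = 12510/1250 = 10.01 MPa, tensile.

σ ≈ 10 MPa (tensile)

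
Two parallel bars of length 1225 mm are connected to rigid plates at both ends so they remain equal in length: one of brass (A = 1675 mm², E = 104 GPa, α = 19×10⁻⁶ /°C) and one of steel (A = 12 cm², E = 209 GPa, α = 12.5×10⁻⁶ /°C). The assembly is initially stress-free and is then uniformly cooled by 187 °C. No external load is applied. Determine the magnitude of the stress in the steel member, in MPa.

Both members must finish at the same length. With the larger α, the brass tends to over-contract; the plates restrain it, putting the brass in tension and the steel in compression. With no external load the two internal forces are equal and opposite, magnitude P.
Setting the final lengths equal and cancelling L: (α₁ − α₂)ΔT = P/(A₁E₁) + P/(A₂E₂).
|α₁ − α₂|·ΔT = 6.5×10⁻⁶ × 187 = 0.001216.
1/(A₁E₁) + 1/(A₂E₂) = 1/(1675×104×10³) + 1/(1200×209×10³) = 9.728×10⁻⁹ N⁻¹.
So P = 0.001216 / 9.728×10⁻⁹ = 125 kN.
σ_{steel} = P/A₂ = 125000/1200 = 104.1 MPa, compressive.

σ ≈ 104 MPa (compressive)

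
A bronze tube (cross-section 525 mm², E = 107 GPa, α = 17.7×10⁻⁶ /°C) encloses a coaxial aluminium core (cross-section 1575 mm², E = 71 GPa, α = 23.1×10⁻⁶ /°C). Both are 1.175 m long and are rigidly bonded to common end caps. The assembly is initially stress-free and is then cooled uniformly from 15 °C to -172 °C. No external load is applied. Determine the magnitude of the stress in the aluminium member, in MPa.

Equilibrium of a rigid end plate with no external load gives equal and opposite internal forces ±P in the two members. Since α_{aluminium} > α_{bronze}, cooling drives the aluminium into tension and the bronze into compression.
Compatibility of the two members (thermal + elastic change equal): (α₁ − α₂)ΔT = P·[1/(A₁E₁) + 1/(A₂E₂)].
|α₁ − α₂|·ΔT = 5.4×10⁻⁶ × 187 = 0.00101.
1/(A₁E₁) + 1/(A₂E₂) = 1/(525×107×10³) + 1/(1575×71×10³) = 2.674×10⁻⁸ N⁻¹.
So P = 0.00101 / 2.674×10⁻⁸ = 37.76 kN.
σ_{aluminium} = P/A₂ = 37760/1575 = 23.97 MPa, tensile.

σ ≈ 24 MPa (tensile)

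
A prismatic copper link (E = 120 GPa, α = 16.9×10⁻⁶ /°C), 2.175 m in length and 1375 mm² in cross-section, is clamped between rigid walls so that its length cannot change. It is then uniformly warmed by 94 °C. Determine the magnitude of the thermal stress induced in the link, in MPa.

With length fixed, the mechanical strain must cancel the thermal strain αΔT = 16.9×10⁻⁶ × 94 = 1588.6×10⁻⁶.
Hence σ = E·αΔT = 120×10³ × 1588.6×10⁻⁶ = 190.6 MPa, compressive.

σ ≈ 191 MPa (compressive)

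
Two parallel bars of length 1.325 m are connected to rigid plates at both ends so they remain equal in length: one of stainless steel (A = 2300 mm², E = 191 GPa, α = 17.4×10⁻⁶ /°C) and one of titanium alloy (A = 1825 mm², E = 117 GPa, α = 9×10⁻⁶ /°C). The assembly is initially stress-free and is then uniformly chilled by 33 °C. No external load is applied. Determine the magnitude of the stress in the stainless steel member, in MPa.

Both members must finish at the same length. With the larger α, the stainless steel tends to over-contract; the plates restrain it, putting the stainless steel in tension and the titanium alloy in compression. With no external load the two internal forces are equal and opposite, magnitude P.
Compatibility of the two members (thermal + elastic change equal): (α₁ − α₂)ΔT = P·[1/(A₁E₁) + 1/(A₂E₂)].
|α₁ − α₂|·ΔT = 8.4×10⁻⁶ × 33 = 0.0002772.
1/(A₁E₁) + 1/(A₂E₂) = 1/(2300×191×10³) + 1/(1825×117×10³) = 6.96×10⁻⁹ N⁻¹.
P = 0.0002772 / 6.96×10⁻⁹ = 39830 N = 39.83 kN.
σ_{stainless steel} = P/A₁ = 39830/2300 = 17.32 MPa, tensile.

σ ≈ 17.3 MPa (tensile)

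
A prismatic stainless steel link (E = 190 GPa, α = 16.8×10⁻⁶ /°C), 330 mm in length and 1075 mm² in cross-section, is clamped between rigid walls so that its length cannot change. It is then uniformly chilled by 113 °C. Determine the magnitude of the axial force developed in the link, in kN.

Full restraint means ε = 0, so the stress is σ = EαΔT = 190×10³ × 16.8×10⁻⁶ × 113 = 360.7 MPa.
P = AEαΔT = 1075 × 190×10³ × 16.8×10⁻⁶ × 113 = 387.7 kN (tensile).

P ≈ 388 kN (tensile)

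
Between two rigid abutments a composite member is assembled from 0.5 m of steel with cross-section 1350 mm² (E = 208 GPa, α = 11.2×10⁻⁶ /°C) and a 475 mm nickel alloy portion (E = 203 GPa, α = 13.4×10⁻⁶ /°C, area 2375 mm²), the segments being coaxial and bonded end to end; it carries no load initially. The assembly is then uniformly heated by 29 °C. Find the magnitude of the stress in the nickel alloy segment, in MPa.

σ ≈ 52.8 MPa (compressive)

Free thermal expansion of the whole bar: Σ αᵢΔT Lᵢ = 11.2×10⁻⁶×29×500 + 13.4×10⁻⁶×29×475 = 0.347 mm.
The rigid supports impose zero overall length change; the single axial force P common to all segments must satisfy P Σ Lᵢ/(AᵢEᵢ) = δ_free.
Σ Lᵢ/(AᵢEᵢ) = 500/(1350×208×10³) + 475/(2375×203×10³) = 2.766×10⁻⁶ mm/N.
Hence P = δ_free / Σ(L/AE) = 0.347/2.766×10⁻⁶ = 125.5 kN (compressive).
σ_{nickel alloy} = P / A = 125500 / 2375 = 52.82 MPa.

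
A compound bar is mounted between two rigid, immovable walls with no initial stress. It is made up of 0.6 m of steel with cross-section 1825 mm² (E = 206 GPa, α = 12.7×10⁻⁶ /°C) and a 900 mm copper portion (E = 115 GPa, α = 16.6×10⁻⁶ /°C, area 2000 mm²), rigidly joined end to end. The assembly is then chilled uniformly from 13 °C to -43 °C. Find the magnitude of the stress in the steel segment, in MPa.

σ ≈ 126 MPa (tensile)

With the walls removed the bar would change length by δ_free = Σ αᵢΔT Lᵢ = 12.7×10⁻⁶×56×600 + 16.6×10⁻⁶×56×900 = 1.263 mm.
The rigid supports impose zero overall length change; the single axial force P common to all segments must satisfy P Σ Lᵢ/(AᵢEᵢ) = δ_free.
The series flexibility is Σ Lᵢ/(AᵢEᵢ) = 600/(1825×206×10³) + 900/(2000×115×10³) = 5.509×10⁻⁶ mm/N.
P = 1.263 / 5.509×10⁻⁶ = 229300 N = 229.3 kN, tensile.
σ_{steel} = P / A = 229300 / 1825 = 125.7 MPa.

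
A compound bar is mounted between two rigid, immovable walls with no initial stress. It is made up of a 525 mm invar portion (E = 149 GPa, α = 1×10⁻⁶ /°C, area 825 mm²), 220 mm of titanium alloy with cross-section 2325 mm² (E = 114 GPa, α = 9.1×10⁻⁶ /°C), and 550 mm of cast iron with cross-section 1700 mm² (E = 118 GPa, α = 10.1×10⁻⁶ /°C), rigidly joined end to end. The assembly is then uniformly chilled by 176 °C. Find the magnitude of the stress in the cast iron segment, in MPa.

σ ≈ 107 MPa (tensile)

If the supports were absent, the total length change would be Σ αᵢΔT Lᵢ = 1×10⁻⁶×176×525 + 9.1×10⁻⁶×176×220 + 10.1×10⁻⁶×176×550 = 1.422 mm.
Since the ends are fixed, an axial force P builds up, equal in every segment, with P · Σ Lᵢ/(AᵢEᵢ) = δ_free.
The series flexibility is Σ Lᵢ/(AᵢEᵢ) = 525/(825×149×10³) + 220/(2325×114×10³) + 550/(1700×118×10³) = 7.843×10⁻⁶ mm/N.
So P = 1.422 / 7.843×10⁻⁶ = 181.4 kN, tensile.
σ_{cast iron} = P / A = 181400 / 1700 = 106.7 MPa.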